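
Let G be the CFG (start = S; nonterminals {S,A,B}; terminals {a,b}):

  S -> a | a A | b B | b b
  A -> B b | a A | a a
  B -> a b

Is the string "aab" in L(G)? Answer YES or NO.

CNF form of G:
  S -> T0 B | T0 T0 | T1 A | a
  A -> B T0 | T1 A | T1 T1
  B -> T1 T0
  T0 -> b
  T1 -> a

Fill CYK table bottom-up:
  T[0,0] 'a' = {S,T1}  orig:{S}
  T[1,1] 'a' = {S,T1}  orig:{S}
  T[2,2] 'b' = {T0}  orig:{}
  T[0,1] 'aa' = {A}
  T[1,2] 'ab' = {B}
  T[0,2] 'aab' = ∅

S ∉ T[0,2] ⇒ NO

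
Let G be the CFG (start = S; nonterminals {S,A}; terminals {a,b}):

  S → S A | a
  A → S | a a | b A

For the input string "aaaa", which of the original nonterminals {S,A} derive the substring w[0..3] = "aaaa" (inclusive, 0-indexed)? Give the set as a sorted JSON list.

CNF form of G:
  S -> S A | a
  A -> S A | T0 T0 | T1 A | a
  T0 -> a
  T1 -> b

CYK table (by increasing span), restricted to cells inside w[0..3]:
  cell(0,0) a: {A,S,T0}  orig:{A,S}
  cell(1,1) a: {A,S,T0}  orig:{A,S}
  cell(2,2) a: {A,S,T0}  orig:{A,S}
  cell(3,3) a: {A,S,T0}  orig:{A,S}
  cell(0,1) aa: {A,S}
  cell(1,2) aa: {A,S}
  cell(2,3) aa: {A,S}
  cell(0,2) aaa: {A,S}
  cell(1,3) aaa: {A,S}
  cell(0,3) aaaa: {A,S}

Original NTs in T[0,3] deriving "aaaa": ["A", "S"]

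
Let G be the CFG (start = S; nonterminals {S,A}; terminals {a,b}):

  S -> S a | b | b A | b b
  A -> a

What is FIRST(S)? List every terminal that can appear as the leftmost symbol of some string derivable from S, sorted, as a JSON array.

FIRST sets, iterate to fixpoint:
pass 1:
  A via A→a: +{a}
  S via S→b: +{b}
  FIRST[S]={b}  FIRST[A]={a}
pass 2: — fixpoint
  FIRST[S]={b}  FIRST[A]={a}

FIRST(S) = ["b"]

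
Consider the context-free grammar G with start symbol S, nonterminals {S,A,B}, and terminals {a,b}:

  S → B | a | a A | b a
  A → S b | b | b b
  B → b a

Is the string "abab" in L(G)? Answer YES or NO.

CNF form of G:
  S -> T0 T1 | T1 A | a
  A -> S T0 | T0 T0 | b
  B -> T0 T1
  T0 -> b
  T1 -> a

Fill CYK table bottom-up:
  [0..0]={S,T1}  "a"  orig:{S}
  [1..1]={A,T0}  "b"  orig:{A}
  [2..2]={S,T1}  "a"  orig:{S}
  [3..3]={A,T0}  "b"  orig:{A}
  [0..1]={A,S}  "ab"
  [1..2]={B,S}  "ba"
  [2..3]={A,S}  "ab"
  [0..2]=∅  "aba"
  [1..3]={A}  "bab"
  [0..3]={S}  "abab"

S ∈ T[0,3] ⇒ YES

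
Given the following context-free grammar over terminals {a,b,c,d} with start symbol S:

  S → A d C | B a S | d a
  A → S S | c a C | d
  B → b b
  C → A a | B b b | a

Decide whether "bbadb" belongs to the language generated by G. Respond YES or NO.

Convert to CNF:
  S -> A X6 | B X7 | T3 T1
  A -> S S | T0 X4 | d
  B -> T2 T2
  C -> A T1 | B X5 | a
  T0 -> c
  T1 -> a
  T2 -> b
  T3 -> d
  X4 -> T1 C
  X5 -> T2 T2
  X6 -> T3 C
  X7 -> T1 S

Fill CYK table bottom-up:
  T[0,0] 'b' = {T2}  orig:{}
  T[1,1] 'b' = {T2}  orig:{}
  T[2,2] 'a' = {C,T1}  orig:{C}
  T[3,3] 'd' = {A,T3}  orig:{A}
  T[4,4] 'b' = {T2}  orig:{}
  T[0,1] 'bb' = {B,X5}  orig:{B}
  T[1,2] 'ba' = ∅
  T[2,3] 'ad' = ∅
  T[3,4] 'db' = ∅
  T[0,2] 'bba' = ∅
  T[1,3] 'bad' = ∅
  T[2,4] 'adb' = ∅
  T[0,3] 'bbad' = ∅
  T[1,4] 'badb' = ∅
  T[0,4] 'bbadb' = ∅

S ∉ T[0,4] ⇒ NO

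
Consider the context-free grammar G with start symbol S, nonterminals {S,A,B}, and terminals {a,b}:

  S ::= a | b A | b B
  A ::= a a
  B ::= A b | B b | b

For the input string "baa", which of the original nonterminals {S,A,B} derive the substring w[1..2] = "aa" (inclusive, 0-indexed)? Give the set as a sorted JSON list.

Convert to CNF:
  S -> T1 A | T1 B | a
  A -> T0 T0
  B -> A T1 | B T1 | b
  T0 -> a
  T1 -> b

CYK fill (cells [i..j] with 1 ≤ i ≤ j ≤ 2 only):
  cell(1,1) a: {S,T0}  orig:{S}
  cell(2,2) a: {S,T0}  orig:{S}
  cell(1,2) aa: {A}

Original NTs in T[1,2] deriving "aa": ["A"]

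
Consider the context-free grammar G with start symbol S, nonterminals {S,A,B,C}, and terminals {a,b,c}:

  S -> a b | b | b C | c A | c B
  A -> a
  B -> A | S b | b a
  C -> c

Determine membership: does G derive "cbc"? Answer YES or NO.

Convert to CNF:
  S -> T0 C | T1 T0 | T2 A | T2 B | b
  A -> a
  B -> S T0 | T0 T1 | a
  C -> c
  T0 -> b
  T1 -> a
  T2 -> c

Fill CYK table bottom-up:
  cell(0,0) c: {C,T2}  orig:{C}
  cell(1,1) b: {S,T0}  orig:{S}
  cell(2,2) c: {C,T2}  orig:{C}
  cell(0,1) cb: ∅
  cell(1,2) bc: {S}
  cell(0,2) cbc: ∅

S ∉ T[0,2] ⇒ NO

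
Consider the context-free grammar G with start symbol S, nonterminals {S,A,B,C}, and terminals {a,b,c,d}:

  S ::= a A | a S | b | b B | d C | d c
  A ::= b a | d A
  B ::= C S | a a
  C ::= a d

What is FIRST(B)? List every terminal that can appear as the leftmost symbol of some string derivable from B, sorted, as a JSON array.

Compute FIRST by fixpoint:
round 1:
  A via A→b a: +{b}
  A via A→d A: +{d}
  B via B→a a: +{a}
  C via C→a d: +{a}
  S via S→a A: +{a}
  S via S→b: +{b}
  S via S→d C: +{d}
  S: {a,b,d}  A: {b,d}  B: {a}  C: {a}
round 2: — fixpoint
  S: {a,b,d}  A: {b,d}  B: {a}  C: {a}

FIRST(B) = ["a"]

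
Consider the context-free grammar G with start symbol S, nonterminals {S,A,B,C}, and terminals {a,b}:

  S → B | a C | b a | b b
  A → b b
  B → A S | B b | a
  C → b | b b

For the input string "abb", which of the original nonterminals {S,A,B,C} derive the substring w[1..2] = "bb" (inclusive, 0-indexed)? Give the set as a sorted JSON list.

CNF form of G:
  S -> A S | B T0 | T0 T0 | T0 T1 | T1 C | a
  A -> T0 T0
  B -> A S | B T0 | a
  C -> T0 T0 | b
  T0 -> b
  T1 -> a

Fill CYK table bottom-up (cells [i..j] with 1 ≤ i ≤ j ≤ 2 only):
  T[1,1] 'b' = {C,T0}  orig:{C}
  T[2,2] 'b' = {C,T0}  orig:{C}
  T[1,2] 'bb' = {A,C,S}

Original NTs in T[1,2] deriving "bb": ["A", "C", "S"]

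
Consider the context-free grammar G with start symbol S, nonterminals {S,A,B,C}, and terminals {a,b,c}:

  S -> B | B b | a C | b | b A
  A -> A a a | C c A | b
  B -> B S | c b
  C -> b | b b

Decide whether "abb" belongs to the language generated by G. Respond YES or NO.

CNF form of G:
  S -> B S | B T2 | T0 C | T1 T2 | T2 A | b
  A -> A X3 | C X4 | b
  B -> B S | T1 T2
  C -> T2 T2 | b
  T0 -> a
  T1 -> c
  T2 -> b
  X3 -> T0 T0
  X4 -> T1 A

CYK table (by increasing span):
  T[0,0] 'a' = {T0}  orig:{}
  T[1,1] 'b' = {A,C,S,T2}  orig:{A,C,S}
  T[2,2] 'b' = {A,C,S,T2}  orig:{A,C,S}
  T[0,1] 'ab' = {S}
  T[1,2] 'bb' = {C,S}
  T[0,2] 'abb' = {S}

S ∈ T[0,2] ⇒ YES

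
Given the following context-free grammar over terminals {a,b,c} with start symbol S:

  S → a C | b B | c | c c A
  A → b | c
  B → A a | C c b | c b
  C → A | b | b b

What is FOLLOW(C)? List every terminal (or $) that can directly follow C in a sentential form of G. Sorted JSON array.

Compute FIRST by fixpoint:
iter 1:
  A via A→b: +{b}
  A via A→c: +{c}
  B via B→A a: +{b,c}
  C via C→A: +{b,c}
  S via S→a C: +{a}
  S via S→b B: +{b}
  S via S→c: +{c}
  S: {a,b,c}  A: {b,c}  B: {b,c}  C: {b,c}
iter 2: (stable)
  S: {a,b,c}  A: {b,c}  B: {b,c}  C: {b,c}

FOLLOW iteration:
initialize: $ ∈ FOLLOW(S)
iter 1:
  B→A a: FOLLOW(A) ⊇ FIRST(a) = {a}; new: +{a}
  B→C c b: FOLLOW(C) ⊇ FIRST(c) = {c}; new: +{c}
  C→A: FOLLOW(A) ⊇ FOLLOW(C) ⊇ {c}; new: +{c}
  S→a C: FOLLOW(C) ⊇ FOLLOW(S) ⊇ {$}; new: +{$}
  S→b B: FOLLOW(B) ⊇ FOLLOW(S) ⊇ {$}; new: +{$}
  S→c c A: FOLLOW(A) ⊇ FOLLOW(S) ⊇ {$}; new: +{$}
  FOLLOW[S]={$}  FOLLOW[A]={$,a,c}  FOLLOW[B]={$}  FOLLOW[C]={$,c}
iter 2: — fixpoint
  FOLLOW[S]={$}  FOLLOW[A]={$,a,c}  FOLLOW[B]={$}  FOLLOW[C]={$,c}

FOLLOW(C) = ["$", "c"]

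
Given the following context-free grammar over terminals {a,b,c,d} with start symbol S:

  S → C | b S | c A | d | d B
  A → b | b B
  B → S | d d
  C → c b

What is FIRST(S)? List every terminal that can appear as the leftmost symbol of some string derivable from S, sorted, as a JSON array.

FIRST sets, iterate to fixpoint:
[1]
  A via A→b: +{b}
  B via B→d d: +{d}
  C via C→c b: +{c}
  S via S→C: +{c}
  S via S→b S: +{b}
  S via S→d: +{d}
  S: {b,c,d}  A: {b}  B: {d}  C: {c}
[2]
  B via B→S: +{b,c}
  S: {b,c,d}  A: {b}  B: {b,c,d}  C: {c}
[3] (no change)
  S: {b,c,d}  A: {b}  B: {b,c,d}  C: {c}

FIRST(S) = ["b", "c", "d"]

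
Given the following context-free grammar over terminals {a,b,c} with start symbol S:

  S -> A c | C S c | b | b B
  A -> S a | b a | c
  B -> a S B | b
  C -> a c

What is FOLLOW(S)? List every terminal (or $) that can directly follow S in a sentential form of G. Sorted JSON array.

FIRST sets, iterate to fixpoint:
pass 1:
  A via A→b a: +{b}
  A via A→c: +{c}
  B via B→a S B: +{a}
  B via B→b: +{b}
  C via C→a c: +{a}
  S via S→A c: +{b,c}
  S via S→C S c: +{a}
  FIRST[S]={a,b,c}  FIRST[A]={b,c}  FIRST[B]={a,b}  FIRST[C]={a}
pass 2:
  A via A→S a: +{a}
  FIRST[S]={a,b,c}  FIRST[A]={a,b,c}  FIRST[B]={a,b}  FIRST[C]={a}
pass 3: — fixpoint
  FIRST[S]={a,b,c}  FIRST[A]={a,b,c}  FIRST[B]={a,b}  FIRST[C]={a}

FOLLOW iteration:
seed FOLLOW(S) with $
iter 1:
  A→S a: FOLLOW(S) ⊇ FIRST(a) = {a}; new: +{a}
  B→a S B: FOLLOW(S) ⊇ FIRST(B) = {a,b}; new: +{b}
  S→A c: FOLLOW(A) ⊇ FIRST(c) = {c}; new: +{c}
  S→C S c: FOLLOW(C) ⊇ FIRST(S) = {a,b,c}; new: +{a,b,c}
  S→C S c: FOLLOW(S) ⊇ FIRST(c) = {c}; new: +{c}
  S→b B: FOLLOW(B) ⊇ FOLLOW(S) ⊇ {$,a,b,c}; new: +{$,a,b,c}
  S: {$,a,b,c}  A: {c}  B: {$,a,b,c}  C: {a,b,c}
iter 2: done
  S: {$,a,b,c}  A: {c}  B: {$,a,b,c}  C: {a,b,c}

FOLLOW(S) = ["$", "a", "b", "c"]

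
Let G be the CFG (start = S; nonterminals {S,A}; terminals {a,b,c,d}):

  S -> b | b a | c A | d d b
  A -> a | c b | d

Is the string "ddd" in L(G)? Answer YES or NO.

Convert to CNF:
  S -> T0 A | T1 T2 | T3 X4 | b
  A -> T0 T1 | a | d
  T0 -> c
  T1 -> b
  T2 -> a
  T3 -> d
  X4 -> T3 T1

Fill CYK table bottom-up:
  cell(0,0) d: {A,T3}  orig:{A}
  cell(1,1) d: {A,T3}  orig:{A}
  cell(2,2) d: {A,T3}  orig:{A}
  cell(0,1) dd: ∅
  cell(1,2) dd: ∅
  cell(0,2) ddd: ∅

S ∉ T[0,2] ⇒ NO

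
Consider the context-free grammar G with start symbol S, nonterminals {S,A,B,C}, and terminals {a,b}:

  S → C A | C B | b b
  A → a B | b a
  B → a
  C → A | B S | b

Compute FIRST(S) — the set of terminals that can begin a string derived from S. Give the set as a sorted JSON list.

Compute FIRST by fixpoint:
iter 1:
  A via A→a B: +{a}
  A via A→b a: +{b}
  B via B→a: +{a}
  C via C→A: +{a,b}
  S via S→C A: +{a,b}
  FIRST[S]={a,b}  FIRST[A]={a,b}  FIRST[B]={a}  FIRST[C]={a,b}
iter 2: (stable)
  FIRST[S]={a,b}  FIRST[A]={a,b}  FIRST[B]={a}  FIRST[C]={a,b}

FIRST(S) = ["a", "b"]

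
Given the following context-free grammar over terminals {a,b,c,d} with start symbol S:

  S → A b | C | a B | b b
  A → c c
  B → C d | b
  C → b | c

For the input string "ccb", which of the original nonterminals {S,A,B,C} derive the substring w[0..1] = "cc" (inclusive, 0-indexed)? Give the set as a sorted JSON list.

Convert to CNF:
  S -> A T2 | T2 T2 | T3 B | b | c
  A -> T0 T0
  B -> C T1 | b
  C -> b | c
  T0 -> c
  T1 -> d
  T2 -> b
  T3 -> a

CYK table (by increasing span) — only the sub-triangle for w[0..1]:
  [0..0]={C,S,T0}  "c"  orig:{C,S}
  [1..1]={C,S,T0}  "c"  orig:{C,S}
  [0..1]={A}  "cc"

Original NTs in T[0,1] deriving "cc": ["A"]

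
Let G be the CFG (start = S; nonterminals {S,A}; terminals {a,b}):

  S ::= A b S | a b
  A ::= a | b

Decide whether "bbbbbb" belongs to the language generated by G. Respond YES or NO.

Convert to CNF:
  S -> A X2 | T1 T0
  A -> a | b
  T0 -> b
  T1 -> a
  X2 -> T0 S

CYK table (by increasing span):
  [0..0]={A,T0}  "b"  orig:{A}
  [1..1]={A,T0}  "b"  orig:{A}
  [2..2]={A,T0}  "b"  orig:{A}
  [3..3]={A,T0}  "b"  orig:{A}
  [4..4]={A,T0}  "b"  orig:{A}
  [5..5]={A,T0}  "b"  orig:{A}
  [0..1]=∅  "bb"
  [1..2]=∅  "bb"
  [2..3]=∅  "bb"
  [3..4]=∅  "bb"
  [4..5]=∅  "bb"
  [0..2]=∅  "bbb"
  [1..3]=∅  "bbb"
  [2..4]=∅  "bbb"
  [3..5]=∅  "bbb"
  [0..3]=∅  "bbbb"
  [1..4]=∅  "bbbb"
  [2..5]=∅  "bbbb"
  [0..4]=∅  "bbbbb"
  [1..5]=∅  "bbbbb"
  [0..5]=∅  "bbbbbb"

S ∉ T[0,5] ⇒ NO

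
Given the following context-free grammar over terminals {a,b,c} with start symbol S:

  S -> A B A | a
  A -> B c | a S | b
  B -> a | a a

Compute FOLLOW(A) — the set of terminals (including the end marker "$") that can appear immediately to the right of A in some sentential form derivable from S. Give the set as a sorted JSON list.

Compute FIRST by fixpoint:
pass 1:
  A via A→a S: +{a}
  A via A→b: +{b}
  B via B→a: +{a}
  S via S→A B A: +{a,b}
  S: {a,b}  A: {a,b}  B: {a}
pass 2: (no change)
  S: {a,b}  A: {a,b}  B: {a}

FOLLOW iteration:
FOLLOW(S) := {$}
round 1:
  A→B c: FOLLOW(B) ⊇ FIRST(c) = {c}; new: +{c}
  S→A B A: FOLLOW(A) ⊇ FIRST(B) = {a}; new: +{a}
  S→A B A: FOLLOW(B) ⊇ FIRST(A) = {a,b}; new: +{a,b}
  S→A B A: FOLLOW(A) ⊇ FOLLOW(S) ⊇ {$}; new: +{$}
  FOLLOW[S]={$}  FOLLOW[A]={$,a}  FOLLOW[B]={a,b,c}
round 2:
  A→a S: FOLLOW(S) ⊇ FOLLOW(A) ⊇ {$,a}; new: +{a}
  FOLLOW[S]={$,a}  FOLLOW[A]={$,a}  FOLLOW[B]={a,b,c}
round 3: done
  FOLLOW[S]={$,a}  FOLLOW[A]={$,a}  FOLLOW[B]={a,b,c}

FOLLOW(A) = ["$", "a"]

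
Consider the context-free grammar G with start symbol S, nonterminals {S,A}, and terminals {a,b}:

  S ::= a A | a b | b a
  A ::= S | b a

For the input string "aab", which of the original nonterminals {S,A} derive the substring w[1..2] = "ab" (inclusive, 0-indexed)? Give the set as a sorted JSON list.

Convert to CNF:
  S -> T0 A | T0 T1 | T1 T0
  A -> T0 A | T0 T1 | T1 T0
  T0 -> a
  T1 -> b

CYK fill — only the sub-triangle for w[1..2]:
  T[1,1] 'a' = {T0}  orig:{}
  T[2,2] 'b' = {T1}  orig:{}
  T[1,2] 'ab' = {A,S}

Original NTs in T[1,2] deriving "ab": ["A", "S"]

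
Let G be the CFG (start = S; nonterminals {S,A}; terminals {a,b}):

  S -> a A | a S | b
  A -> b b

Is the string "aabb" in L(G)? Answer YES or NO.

CNF form of G:
  S -> T1 A | T1 S | b
  A -> T0 T0
  T0 -> b
  T1 -> a

Fill CYK table bottom-up:
  cell(0,0) a: {T1}  orig:{}
  cell(1,1) a: {T1}  orig:{}
  cell(2,2) b: {S,T0}  orig:{S}
  cell(3,3) b: {S,T0}  orig:{S}
  cell(0,1) aa: ∅
  cell(1,2) ab: {S}
  cell(2,3) bb: {A}
  cell(0,2) aab: {S}
  cell(1,3) abb: {S}
  cell(0,3) aabb: {S}

S ∈ T[0,3] ⇒ YES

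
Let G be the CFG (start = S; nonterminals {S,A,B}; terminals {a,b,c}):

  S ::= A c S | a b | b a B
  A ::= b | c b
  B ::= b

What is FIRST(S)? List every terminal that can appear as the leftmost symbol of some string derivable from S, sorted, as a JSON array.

FIRST iteration:
iter 1:
  A via A→b: +{b}
  A via A→c b: +{c}
  B via B→b: +{b}
  S via S→A c S: +{b,c}
  S via S→a b: +{a}
  S: {a,b,c}  A: {b,c}  B: {b}
iter 2: (no change)
  S: {a,b,c}  A: {b,c}  B: {b}

FIRST(S) = ["a", "b", "c"]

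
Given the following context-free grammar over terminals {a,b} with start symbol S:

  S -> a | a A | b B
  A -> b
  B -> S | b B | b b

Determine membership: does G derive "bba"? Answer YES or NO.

CNF form of G:
  S -> T0 A | T1 B | a
  A -> b
  B -> T0 A | T1 B | T1 T1 | a
  T0 -> a
  T1 -> b

Fill CYK table bottom-up:
  T[0,0] 'b' = {A,T1}  orig:{A}
  T[1,1] 'b' = {A,T1}  orig:{A}
  T[2,2] 'a' = {B,S,T0}  orig:{B,S}
  T[0,1] 'bb' = {B}
  T[1,2] 'ba' = {B,S}
  T[0,2] 'bba' = {B,S}

S ∈ T[0,2] ⇒ YES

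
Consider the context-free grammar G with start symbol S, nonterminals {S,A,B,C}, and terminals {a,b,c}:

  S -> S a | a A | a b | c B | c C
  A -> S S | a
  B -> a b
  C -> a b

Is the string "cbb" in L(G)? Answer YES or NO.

CNF form of G:
  S -> S T0 | T0 A | T0 T1 | T2 B | T2 C
  A -> S S | a
  B -> T0 T1
  C -> T0 T1
  T0 -> a
  T1 -> b
  T2 -> c

CYK table (by increasing span):
  T[0,0] 'c' = {T2}  orig:{}
  T[1,1] 'b' = {T1}  orig:{}
  T[2,2] 'b' = {T1}  orig:{}
  T[0,1] 'cb' = ∅
  T[1,2] 'bb' = ∅
  T[0,2] 'cbb' = ∅

S ∉ T[0,2] ⇒ NO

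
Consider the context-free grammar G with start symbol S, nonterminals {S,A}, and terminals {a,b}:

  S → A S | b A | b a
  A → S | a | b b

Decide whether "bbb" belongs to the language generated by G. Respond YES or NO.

Convert to CNF:
  S -> A S | T0 A | T0 T1
  A -> A S | T0 A | T0 T0 | T0 T1 | a
  T0 -> b
  T1 -> a

Fill CYK table bottom-up:
  [0..0]={T0}  "b"  orig:{}
  [1..1]={T0}  "b"  orig:{}
  [2..2]={T0}  "b"  orig:{}
  [0..1]={A}  "bb"
  [1..2]={A}  "bb"
  [0..2]={A,S}  "bbb"

S ∈ T[0,2] ⇒ YES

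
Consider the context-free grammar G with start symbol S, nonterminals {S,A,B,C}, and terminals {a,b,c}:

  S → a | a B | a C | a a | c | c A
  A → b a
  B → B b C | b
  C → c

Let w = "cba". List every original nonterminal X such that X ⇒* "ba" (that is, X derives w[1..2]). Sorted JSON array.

Convert to CNF:
  S -> T1 B | T1 C | T1 T1 | T2 A | a | c
  A -> T0 T1
  B -> B X3 | b
  C -> c
  T0 -> b
  T1 -> a
  T2 -> c
  X3 -> T0 C

CYK fill (cells [i..j] with 1 ≤ i ≤ j ≤ 2 only):
  T[1,1] 'b' = {B,T0}  orig:{B}
  T[2,2] 'a' = {S,T1}  orig:{S}
  T[1,2] 'ba' = {A}

Original NTs in T[1,2] deriving "ba": ["A"]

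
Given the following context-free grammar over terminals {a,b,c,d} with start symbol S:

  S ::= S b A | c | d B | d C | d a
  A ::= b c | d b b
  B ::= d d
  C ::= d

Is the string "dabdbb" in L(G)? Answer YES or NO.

CNF form of G:
  S -> S X5 | T2 B | T2 C | T2 T3 | c
  A -> T0 T1 | T2 X4
  B -> T2 T2
  C -> d
  T0 -> b
  T1 -> c
  T2 -> d
  T3 -> a
  X4 -> T0 T0
  X5 -> T0 A

CYK fill:
  [0..0]={C,T2}  "d"  orig:{C}
  [1..1]={T3}  "a"  orig:{}
  [2..2]={T0}  "b"  orig:{}
  [3..3]={C,T2}  "d"  orig:{C}
  [4..4]={T0}  "b"  orig:{}
  [5..5]={T0}  "b"  orig:{}
  [0..1]={S}  "da"
  [1..2]=∅  "ab"
  [2..3]=∅  "bd"
  [3..4]=∅  "db"
  [4..5]={X4}  "bb"  orig:{}
  [0..2]=∅  "dab"
  [1..3]=∅  "abd"
  [2..4]=∅  "bdb"
  [3..5]={A}  "dbb"
  [0..3]=∅  "dabd"
  [1..4]=∅  "abdb"
  [2..5]={X5}  "bdbb"  orig:{}
  [0..4]=∅  "dabdb"
  [1..5]=∅  "abdbb"
  [0..5]={S}  "dabdbb"

S ∈ T[0,5] ⇒ YES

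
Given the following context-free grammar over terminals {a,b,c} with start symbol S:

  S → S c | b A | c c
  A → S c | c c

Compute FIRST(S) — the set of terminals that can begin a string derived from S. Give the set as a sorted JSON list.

FIRST iteration:
iter 1:
  A via A→c c: +{c}
  S via S→b A: +{b}
  S via S→c c: +{c}
  FIRST[S]={b,c}  FIRST[A]={c}
iter 2:
  A via A→S c: +{b}
  FIRST[S]={b,c}  FIRST[A]={b,c}
iter 3: — fixpoint
  FIRST[S]={b,c}  FIRST[A]={b,c}

FIRST(S) = ["b", "c"]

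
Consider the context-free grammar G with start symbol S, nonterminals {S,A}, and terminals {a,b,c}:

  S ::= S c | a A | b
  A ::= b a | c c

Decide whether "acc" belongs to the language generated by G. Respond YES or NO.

CNF form of G:
  S -> S T2 | T1 A | b
  A -> T0 T1 | T2 T2
  T0 -> b
  T1 -> a
  T2 -> c

CYK fill:
  cell(0,0) a: {T1}  orig:{}
  cell(1,1) c: {T2}  orig:{}
  cell(2,2) c: {T2}  orig:{}
  cell(0,1) ac: ∅
  cell(1,2) cc: {A}
  cell(0,2) acc: {S}

S ∈ T[0,2] ⇒ YES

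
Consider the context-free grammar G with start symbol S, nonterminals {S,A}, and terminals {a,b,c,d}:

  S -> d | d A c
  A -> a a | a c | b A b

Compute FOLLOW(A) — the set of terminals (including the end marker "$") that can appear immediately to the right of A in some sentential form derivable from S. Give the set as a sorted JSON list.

Compute FIRST by fixpoint:
pass 1:
  A via A→a a: +{a}
  A via A→b A b: +{b}
  S via S→d: +{d}
  S: {d}  A: {a,b}
pass 2: — fixpoint
  S: {d}  A: {a,b}

Compute FOLLOW by fixpoint:
FOLLOW(S) := {$}
pass 1:
  A→b A b: FOLLOW(A) ⊇ FIRST(b) = {b}; new: +{b}
  S→d A c: FOLLOW(A) ⊇ FIRST(c) = {c}; new: +{c}
  FOLLOW[S]={$}  FOLLOW[A]={b,c}
pass 2: (stable)
  FOLLOW[S]={$}  FOLLOW[A]={b,c}

FOLLOW(A) = ["b", "c"]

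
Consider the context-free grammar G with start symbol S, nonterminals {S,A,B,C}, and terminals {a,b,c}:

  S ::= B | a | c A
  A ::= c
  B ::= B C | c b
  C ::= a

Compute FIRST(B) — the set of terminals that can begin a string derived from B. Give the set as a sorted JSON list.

Compute FIRST by fixpoint:
[1]
  A via A→c: +{c}
  B via B→c b: +{c}
  C via C→a: +{a}
  S via S→B: +{c}
  S via S→a: +{a}
  FIRST(S)={a,c}  FIRST(A)={c}  FIRST(B)={c}  FIRST(C)={a}
[2] (stable)
  FIRST(S)={a,c}  FIRST(A)={c}  FIRST(B)={c}  FIRST(C)={a}

FIRST(B) = ["c"]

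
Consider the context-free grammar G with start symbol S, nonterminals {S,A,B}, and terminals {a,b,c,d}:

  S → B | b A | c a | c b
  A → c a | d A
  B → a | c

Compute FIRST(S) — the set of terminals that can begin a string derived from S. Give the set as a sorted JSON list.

Compute FIRST by fixpoint:
round 1:
  A via A→c a: +{c}
  A via A→d A: +{d}
  B via B→a: +{a}
  B via B→c: +{c}
  S via S→B: +{a,c}
  S via S→b A: +{b}
  S: {a,b,c}  A: {c,d}  B: {a,c}
round 2: (no change)
  S: {a,b,c}  A: {c,d}  B: {a,c}

FIRST(S) = ["a", "b", "c"]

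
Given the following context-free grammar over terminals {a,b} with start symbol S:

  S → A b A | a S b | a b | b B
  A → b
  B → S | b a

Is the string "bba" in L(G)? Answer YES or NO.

CNF form of G:
  S -> A X4 | T0 B | T1 T0 | T1 X5
  A -> b
  B -> A X2 | T0 B | T0 T1 | T1 T0 | T1 X3
  T0 -> b
  T1 -> a
  X2 -> T0 A
  X3 -> S T0
  X4 -> T0 A
  X5 -> S T0

CYK fill:
  cell(0,0) b: {A,T0}  orig:{A}
  cell(1,1) b: {A,T0}  orig:{A}
  cell(2,2) a: {T1}  orig:{}
  cell(0,1) bb: {X2,X4}  orig:{}
  cell(1,2) ba: {B}
  cell(0,2) bba: {B,S}

S ∈ T[0,2] ⇒ YES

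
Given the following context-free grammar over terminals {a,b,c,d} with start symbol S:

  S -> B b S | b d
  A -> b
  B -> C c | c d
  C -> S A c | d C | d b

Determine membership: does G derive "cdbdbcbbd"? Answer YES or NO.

CNF form of G:
  S -> B X4 | T2 T1
  A -> b
  B -> C T0 | T0 T1
  C -> S X3 | T1 C | T1 T2
  T0 -> c
  T1 -> d
  T2 -> b
  X3 -> A T0
  X4 -> T2 S

CYK table (by increasing span):
  T[0,0] 'c' = {T0}  orig:{}
  T[1,1] 'd' = {T1}  orig:{}
  T[2,2] 'b' = {A,T2}  orig:{A}
  T[3,3] 'd' = {T1}  orig:{}
  T[4,4] 'b' = {A,T2}  orig:{A}
  T[5,5] 'c' = {T0}  orig:{}
  T[6,6] 'b' = {A,T2}  orig:{A}
  T[7,7] 'b' = {A,T2}  orig:{A}
  T[8,8] 'd' = {T1}  orig:{}
  T[0,1] 'cd' = {B}
  T[1,2] 'db' = {C}
  T[2,3] 'bd' = {S}
  T[3,4] 'db' = {C}
  T[4,5] 'bc' = {X3}  orig:{}
  T[5,6] 'cb' = ∅
  T[6,7] 'bb' = ∅
  T[7,8] 'bd' = {S}
  T[0,2] 'cdb' = ∅
  T[1,3] 'dbd' = ∅
  T[2,4] 'bdb' = ∅
  T[3,5] 'dbc' = {B}
  T[4,6] 'bcb' = ∅
  T[5,7] 'cbb' = ∅
  T[6,8] 'bbd' = {X4}  orig:{}
  T[0,3] 'cdbd' = ∅
  T[1,4] 'dbdb' = ∅
  T[2,5] 'bdbc' = {C}
  T[3,6] 'dbcb' = ∅
  T[4,7] 'bcbb' = ∅
  T[5,8] 'cbbd' = ∅
  T[0,4] 'cdbdb' = ∅
  T[1,5] 'dbdbc' = {C}
  T[2,6] 'bdbcb' = ∅
  T[3,7] 'dbcbb' = ∅
  T[4,8] 'bcbbd' = ∅
  T[0,5] 'cdbdbc' = ∅
  T[1,6] 'dbdbcb' = ∅
  T[2,7] 'bdbcbb' = ∅
  T[3,8] 'dbcbbd' = {S}
  T[0,6] 'cdbdbcb' = ∅
  T[1,7] 'dbdbcbb' = ∅
  T[2,8] 'bdbcbbd' = {X4}  orig:{}
  T[0,7] 'cdbdbcbb' = ∅
  T[1,8] 'dbdbcbbd' = ∅
  T[0,8] 'cdbdbcbbd' = {S}

S ∈ T[0,8] ⇒ YES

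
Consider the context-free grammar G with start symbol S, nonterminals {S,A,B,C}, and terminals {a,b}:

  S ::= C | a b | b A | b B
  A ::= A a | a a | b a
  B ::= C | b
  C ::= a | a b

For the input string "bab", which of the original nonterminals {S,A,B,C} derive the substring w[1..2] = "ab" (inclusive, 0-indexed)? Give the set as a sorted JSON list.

CNF form of G:
  S -> T0 T1 | T1 A | T1 B | a
  A -> A T0 | T0 T0 | T1 T0
  B -> T0 T1 | a | b
  C -> T0 T1 | a
  T0 -> a
  T1 -> b

CYK table (by increasing span) — only the sub-triangle for w[1..2]:
  T[1,1] 'a' = {B,C,S,T0}  orig:{B,C,S}
  T[2,2] 'b' = {B,T1}  orig:{B}
  T[1,2] 'ab' = {B,C,S}

Original NTs in T[1,2] deriving "ab": ["B", "C", "S"]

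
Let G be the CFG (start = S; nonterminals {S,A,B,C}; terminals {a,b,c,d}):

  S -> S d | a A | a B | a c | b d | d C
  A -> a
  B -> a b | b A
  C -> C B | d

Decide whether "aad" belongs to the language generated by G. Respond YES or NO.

CNF form of G:
  S -> S T2 | T0 A | T0 B | T0 T3 | T1 T2 | T2 C
  A -> a
  B -> T0 T1 | T1 A
  C -> C B | d
  T0 -> a
  T1 -> b
  T2 -> d
  T3 -> c

Fill CYK table bottom-up:
  T[0,0] 'a' = {A,T0}  orig:{A}
  T[1,1] 'a' = {A,T0}  orig:{A}
  T[2,2] 'd' = {C,T2}  orig:{C}
  T[0,1] 'aa' = {S}
  T[1,2] 'ad' = ∅
  T[0,2] 'aad' = {S}

S ∈ T[0,2] ⇒ YES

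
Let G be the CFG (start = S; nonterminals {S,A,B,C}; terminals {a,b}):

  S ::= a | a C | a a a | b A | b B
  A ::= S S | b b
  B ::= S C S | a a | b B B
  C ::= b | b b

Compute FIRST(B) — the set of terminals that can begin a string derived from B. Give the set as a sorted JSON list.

Compute FIRST by fixpoint:
iter 1:
  A via A→b b: +{b}
  B via B→a a: +{a}
  B via B→b B B: +{b}
  C via C→b: +{b}
  S via S→a: +{a}
  S via S→b A: +{b}
  S: {a,b}  A: {b}  B: {a,b}  C: {b}
iter 2:
  A via A→S S: +{a}
  S: {a,b}  A: {a,b}  B: {a,b}  C: {b}
iter 3: (stable)
  S: {a,b}  A: {a,b}  B: {a,b}  C: {b}

FIRST(B) = ["a", "b"]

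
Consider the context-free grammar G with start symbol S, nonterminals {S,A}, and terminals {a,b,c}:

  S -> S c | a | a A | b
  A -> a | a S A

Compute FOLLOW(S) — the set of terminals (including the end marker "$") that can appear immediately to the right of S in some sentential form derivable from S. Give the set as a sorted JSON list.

Compute FIRST by fixpoint:
[1]
  A via A→a: +{a}
  S via S→a: +{a}
  S via S→b: +{b}
  S: {a,b}  A: {a}
[2] (stable)
  S: {a,b}  A: {a}

Compute FOLLOW by fixpoint:
initialize: $ ∈ FOLLOW(S)
iter 1:
  A→a S A: FOLLOW(S) ⊇ FIRST(A) = {a}; new: +{a}
  S→S c: FOLLOW(S) ⊇ FIRST(c) = {c}; new: +{c}
  S→a A: FOLLOW(A) ⊇ FOLLOW(S) ⊇ {$,a,c}; new: +{$,a,c}
  FOLLOW[S]={$,a,c}  FOLLOW[A]={$,a,c}
iter 2: (stable)
  FOLLOW[S]={$,a,c}  FOLLOW[A]={$,a,c}

FOLLOW(S) = ["$", "a", "c"]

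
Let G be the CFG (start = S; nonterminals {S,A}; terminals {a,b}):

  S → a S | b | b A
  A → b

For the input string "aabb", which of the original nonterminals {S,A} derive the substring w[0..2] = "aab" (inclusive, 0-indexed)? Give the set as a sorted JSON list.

CNF form of G:
  S -> T0 S | T1 A | b
  A -> b
  T0 -> a
  T1 -> b

Fill CYK table bottom-up — only the sub-triangle for w[0..2]:
  cell(0,0) a: {T0}  orig:{}
  cell(1,1) a: {T0}  orig:{}
  cell(2,2) b: {A,S,T1}  orig:{A,S}
  cell(0,1) aa: ∅
  cell(1,2) ab: {S}
  cell(0,2) aab: {S}

Original NTs in T[0,2] deriving "aab": ["S"]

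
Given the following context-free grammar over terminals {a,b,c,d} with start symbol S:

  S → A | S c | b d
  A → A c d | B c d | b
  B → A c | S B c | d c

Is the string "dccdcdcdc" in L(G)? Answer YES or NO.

Convert to CNF:
  S -> A X6 | B X7 | S T0 | T2 T1 | b
  A -> A X3 | B X4 | b
  B -> A T0 | S X5 | T1 T0
  T0 -> c
  T1 -> d
  T2 -> b
  X3 -> T0 T1
  X4 -> T0 T1
  X5 -> B T0
  X6 -> T0 T1
  X7 -> T0 T1

CYK table (by increasing span):
  T[0,0] 'd' = {T1}  orig:{}
  T[1,1] 'c' = {T0}  orig:{}
  T[2,2] 'c' = {T0}  orig:{}
  T[3,3] 'd' = {T1}  orig:{}
  T[4,4] 'c' = {T0}  orig:{}
  T[5,5] 'd' = {T1}  orig:{}
  T[6,6] 'c' = {T0}  orig:{}
  T[7,7] 'd' = {T1}  orig:{}
  T[8,8] 'c' = {T0}  orig:{}
  T[0,1] 'dc' = {B}
  T[1,2] 'cc' = ∅
  T[2,3] 'cd' = {X3,X4,X6,X7}  orig:{}
  T[3,4] 'dc' = {B}
  T[4,5] 'cd' = {X3,X4,X6,X7}  orig:{}
  T[5,6] 'dc' = {B}
  T[6,7] 'cd' = {X3,X4,X6,X7}  orig:{}
  T[7,8] 'dc' = {B}
  T[0,2] 'dcc' = {X5}  orig:{}
  T[1,3] 'ccd' = ∅
  T[2,4] 'cdc' = ∅
  T[3,5] 'dcd' = ∅
  T[4,6] 'cdc' = ∅
  T[5,7] 'dcd' = ∅
  T[6,8] 'cdc' = ∅
  T[0,3] 'dccd' = {A,S}
  T[1,4] 'ccdc' = ∅
  T[2,5] 'cdcd' = ∅
  T[3,6] 'dcdc' = ∅
  T[4,7] 'cdcd' = ∅
  T[5,8] 'dcdc' = ∅
  T[0,4] 'dccdc' = {B,S}
  T[1,5] 'ccdcd' = ∅
  T[2,6] 'cdcdc' = ∅
  T[3,7] 'dcdcd' = ∅
  T[4,8] 'cdcdc' = ∅
  T[0,5] 'dccdcd' = {A,S}
  T[1,6] 'ccdcdc' = ∅
  T[2,7] 'cdcdcd' = ∅
  T[3,8] 'dcdcdc' = ∅
  T[0,6] 'dccdcdc' = {B,S}
  T[1,7] 'ccdcdcd' = ∅
  T[2,8] 'cdcdcdc' = ∅
  T[0,7] 'dccdcdcd' = {A,S}
  T[1,8] 'ccdcdcdc' = ∅
  T[0,8] 'dccdcdcdc' = {B,S}

S ∈ T[0,8] ⇒ YES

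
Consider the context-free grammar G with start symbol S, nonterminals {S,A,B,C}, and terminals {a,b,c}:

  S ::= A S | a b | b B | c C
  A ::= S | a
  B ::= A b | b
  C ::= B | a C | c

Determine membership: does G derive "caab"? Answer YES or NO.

Convert to CNF:
  S -> A S | T0 T1 | T1 B | T2 C
  A -> A S | T0 T1 | T1 B | T2 C | a
  B -> A T1 | b
  C -> A T1 | T0 C | b | c
  T0 -> a
  T1 -> b
  T2 -> c

CYK fill:
  [0..0]={C,T2}  "c"  orig:{C}
  [1..1]={A,T0}  "a"  orig:{A}
  [2..2]={A,T0}  "a"  orig:{A}
  [3..3]={B,C,T1}  "b"  orig:{B,C}
  [0..1]=∅  "ca"
  [1..2]=∅  "aa"
  [2..3]={A,B,C,S}  "ab"
  [0..2]=∅  "caa"
  [1..3]={A,C,S}  "aab"
  [0..3]={A,S}  "caab"

S ∈ T[0,3] ⇒ YES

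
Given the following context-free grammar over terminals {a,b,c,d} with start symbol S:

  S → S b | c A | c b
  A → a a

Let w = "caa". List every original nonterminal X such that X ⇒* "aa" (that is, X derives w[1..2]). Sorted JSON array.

Convert to CNF:
  S -> S T1 | T2 A | T2 T1
  A -> T0 T0
  T0 -> a
  T1 -> b
  T2 -> c

CYK table (by increasing span) — only the sub-triangle for w[1..2]:
  cell(1,1) a: {T0}  orig:{}
  cell(2,2) a: {T0}  orig:{}
  cell(1,2) aa: {A}

Original NTs in T[1,2] deriving "aa": ["A"]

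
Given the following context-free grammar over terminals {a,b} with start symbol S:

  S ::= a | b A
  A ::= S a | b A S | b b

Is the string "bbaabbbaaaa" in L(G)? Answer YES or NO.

CNF form of G:
  S -> T1 A | a
  A -> S T0 | T1 T1 | T1 X2
  T0 -> a
  T1 -> b
  X2 -> A S

CYK table (by increasing span):
  cell(0,0) b: {T1}  orig:{}
  cell(1,1) b: {T1}  orig:{}
  cell(2,2) a: {S,T0}  orig:{S}
  cell(3,3) a: {S,T0}  orig:{S}
  cell(4,4) b: {T1}  orig:{}
  cell(5,5) b: {T1}  orig:{}
  cell(6,6) b: {T1}  orig:{}
  cell(7,7) a: {S,T0}  orig:{S}
  cell(8,8) a: {S,T0}  orig:{S}
  cell(9,9) a: {S,T0}  orig:{S}
  cell(10,10) a: {S,T0}  orig:{S}
  cell(0,1) bb: {A}
  cell(1,2) ba: ∅
  cell(2,3) aa: {A}
  cell(3,4) ab: ∅
  cell(4,5) bb: {A}
  cell(5,6) bb: {A}
  cell(6,7) ba: ∅
  cell(7,8) aa: {A}
  cell(8,9) aa: {A}
  cell(9,10) aa: {A}
  cell(0,2) bba: {X2}  orig:{}
  cell(1,3) baa: {S}
  cell(2,4) aab: ∅
  cell(3,5) abb: ∅
  cell(4,6) bbb: {S}
  cell(5,7) bba: {X2}  orig:{}
  cell(6,8) baa: {S}
  cell(7,9) aaa: {X2}  orig:{}
  cell(8,10) aaa: {X2}  orig:{}
  cell(0,3) bbaa: ∅
  cell(1,4) baab: ∅
  cell(2,5) aabb: ∅
  cell(3,6) abbb: ∅
  cell(4,7) bbba: {A}
  cell(5,8) bbaa: ∅
  cell(6,9) baaa: {A}
  cell(7,10) aaaa: ∅
  cell(0,4) bbaab: ∅
  cell(1,5) baabb: ∅
  cell(2,6) aabbb: {X2}  orig:{}
  cell(3,7) abbba: ∅
  cell(4,8) bbbaa: {X2}  orig:{}
  cell(5,9) bbaaa: {S}
  cell(6,10) baaaa: {X2}  orig:{}
  cell(0,5) bbaabb: ∅
  cell(1,6) baabbb: {A}
  cell(2,7) aabbba: ∅
  cell(3,8) abbbaa: ∅
  cell(4,9) bbbaaa: ∅
  cell(5,10) bbaaaa: {A}
  cell(0,6) bbaabbb: {S}
  cell(1,7) baabbba: {X2}  orig:{}
  cell(2,8) aabbbaa: ∅
  cell(3,9) abbbaaa: ∅
  cell(4,10) bbbaaaa: {S}
  cell(0,7) bbaabbba: {A}
  cell(1,8) baabbbaa: ∅
  cell(2,9) aabbbaaa: ∅
  cell(3,10) abbbaaaa: ∅
  cell(0,8) bbaabbbaa: {X2}  orig:{}
  cell(1,9) baabbbaaa: ∅
  cell(2,10) aabbbaaaa: {X2}  orig:{}
  cell(0,9) bbaabbbaaa: ∅
  cell(1,10) baabbbaaaa: {A}
  cell(0,10) bbaabbbaaaa: {S}

S ∈ T[0,10] ⇒ YES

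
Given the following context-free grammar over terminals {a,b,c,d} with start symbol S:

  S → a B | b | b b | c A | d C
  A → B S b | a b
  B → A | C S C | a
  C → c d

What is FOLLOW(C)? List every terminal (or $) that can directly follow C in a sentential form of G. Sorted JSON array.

FIRST sets, iterate to fixpoint:
round 1:
  A via A→a b: +{a}
  B via B→A: +{a}
  C via C→c d: +{c}
  S via S→a B: +{a}
  S via S→b: +{b}
  S via S→c A: +{c}
  S via S→d C: +{d}
  FIRST[S]={a,b,c,d}  FIRST[A]={a}  FIRST[B]={a}  FIRST[C]={c}
round 2:
  B via B→C S C: +{c}
  FIRST[S]={a,b,c,d}  FIRST[A]={a}  FIRST[B]={a,c}  FIRST[C]={c}
round 3:
  A via A→B S b: +{c}
  FIRST[S]={a,b,c,d}  FIRST[A]={a,c}  FIRST[B]={a,c}  FIRST[C]={c}
round 4: (stable)
  FIRST[S]={a,b,c,d}  FIRST[A]={a,c}  FIRST[B]={a,c}  FIRST[C]={c}

FOLLOW sets:
initialize: $ ∈ FOLLOW(S)
[1]
  A→B S b: FOLLOW(B) ⊇ FIRST(S) = {a,b,c,d}; new: +{a,b,c,d}
  A→B S b: FOLLOW(S) ⊇ FIRST(b) = {b}; new: +{b}
  B→A: FOLLOW(A) ⊇ FOLLOW(B) ⊇ {a,b,c,d}; new: +{a,b,c,d}
  B→C S C: FOLLOW(C) ⊇ FIRST(S) = {a,b,c,d}; new: +{a,b,c,d}
  B→C S C: FOLLOW(S) ⊇ FIRST(C) = {c}; new: +{c}
  S→a B: FOLLOW(B) ⊇ FOLLOW(S) ⊇ {$,b,c}; new: +{$}
  S→c A: FOLLOW(A) ⊇ FOLLOW(S) ⊇ {$,b,c}; new: +{$}
  S→d C: FOLLOW(C) ⊇ FOLLOW(S) ⊇ {$,b,c}; new: +{$}
  S: {$,b,c}  A: {$,a,b,c,d}  B: {$,a,b,c,d}  C: {$,a,b,c,d}
[2] done
  S: {$,b,c}  A: {$,a,b,c,d}  B: {$,a,b,c,d}  C: {$,a,b,c,d}

FOLLOW(C) = ["$", "a", "b", "c", "d"]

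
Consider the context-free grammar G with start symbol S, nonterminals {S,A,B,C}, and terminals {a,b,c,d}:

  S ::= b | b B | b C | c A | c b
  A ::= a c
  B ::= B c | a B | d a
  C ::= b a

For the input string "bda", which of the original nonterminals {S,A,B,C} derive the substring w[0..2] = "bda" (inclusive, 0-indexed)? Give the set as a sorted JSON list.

CNF form of G:
  S -> T1 A | T1 T3 | T3 B | T3 C | b
  A -> T0 T1
  B -> B T1 | T0 B | T2 T0
  C -> T3 T0
  T0 -> a
  T1 -> c
  T2 -> d
  T3 -> b

CYK table (by increasing span) (cells [i..j] with 0 ≤ i ≤ j ≤ 2 only):
  cell(0,0) b: {S,T3}  orig:{S}
  cell(1,1) d: {T2}  orig:{}
  cell(2,2) a: {T0}  orig:{}
  cell(0,1) bd: ∅
  cell(1,2) da: {B}
  cell(0,2) bda: {S}

Original NTs in T[0,2] deriving "bda": ["S"]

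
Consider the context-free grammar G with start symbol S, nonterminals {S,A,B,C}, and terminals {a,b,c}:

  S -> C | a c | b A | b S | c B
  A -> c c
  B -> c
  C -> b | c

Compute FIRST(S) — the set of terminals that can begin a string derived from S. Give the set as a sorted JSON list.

FIRST iteration:
round 1:
  A via A→c c: +{c}
  B via B→c: +{c}
  C via C→b: +{b}
  C via C→c: +{c}
  S via S→C: +{b,c}
  S via S→a c: +{a}
  S: {a,b,c}  A: {c}  B: {c}  C: {b,c}
round 2: (stable)
  S: {a,b,c}  A: {c}  B: {c}  C: {b,c}

FIRST(S) = ["a", "b", "c"]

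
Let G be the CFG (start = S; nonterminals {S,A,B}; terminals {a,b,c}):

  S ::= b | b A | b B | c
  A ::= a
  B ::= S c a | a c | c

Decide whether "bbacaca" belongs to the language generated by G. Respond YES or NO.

CNF form of G:
  S -> T2 A | T2 B | b | c
  A -> a
  B -> S X3 | T1 T0 | c
  T0 -> c
  T1 -> a
  T2 -> b
  X3 -> T0 T1

CYK fill:
  [0..0]={S,T2}  "b"  orig:{S}
  [1..1]={S,T2}  "b"  orig:{S}
  [2..2]={A,T1}  "a"  orig:{A}
  [3..3]={B,S,T0}  "c"  orig:{B,S}
  [4..4]={A,T1}  "a"  orig:{A}
  [5..5]={B,S,T0}  "c"  orig:{B,S}
  [6..6]={A,T1}  "a"  orig:{A}
  [0..1]=∅  "bb"
  [1..2]={S}  "ba"
  [2..3]={B}  "ac"
  [3..4]={X3}  "ca"  orig:{}
  [4..5]={B}  "ac"
  [5..6]={X3}  "ca"  orig:{}
  [0..2]=∅  "bba"
  [1..3]={S}  "bac"
  [2..4]=∅  "aca"
  [3..5]=∅  "cac"
  [4..6]=∅  "aca"
  [0..3]=∅  "bbac"
  [1..4]={B}  "baca"
  [2..5]=∅  "acac"
  [3..6]=∅  "caca"
  [0..4]={S}  "bbaca"
  [1..5]=∅  "bacac"
  [2..6]=∅  "acaca"
  [0..5]=∅  "bbacac"
  [1..6]=∅  "bacaca"
  [0..6]={B}  "bbacaca"

S ∉ T[0,6] ⇒ NO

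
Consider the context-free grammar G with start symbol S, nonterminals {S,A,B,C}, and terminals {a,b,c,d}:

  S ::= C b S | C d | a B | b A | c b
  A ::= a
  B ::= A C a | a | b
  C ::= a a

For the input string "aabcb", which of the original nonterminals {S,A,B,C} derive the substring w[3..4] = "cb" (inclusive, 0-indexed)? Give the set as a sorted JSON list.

Convert to CNF:
  S -> C T2 | C X5 | T0 B | T1 A | T3 T1
  A -> a
  B -> A X4 | a | b
  C -> T0 T0
  T0 -> a
  T1 -> b
  T2 -> d
  T3 -> c
  X4 -> C T0
  X5 -> T1 S

CYK fill (cells [i..j] with 3 ≤ i ≤ j ≤ 4 only):
  [3..3]={T3}  "c"  orig:{}
  [4..4]={B,T1}  "b"  orig:{B}
  [3..4]={S}  "cb"

Original NTs in T[3,4] deriving "cb": ["S"]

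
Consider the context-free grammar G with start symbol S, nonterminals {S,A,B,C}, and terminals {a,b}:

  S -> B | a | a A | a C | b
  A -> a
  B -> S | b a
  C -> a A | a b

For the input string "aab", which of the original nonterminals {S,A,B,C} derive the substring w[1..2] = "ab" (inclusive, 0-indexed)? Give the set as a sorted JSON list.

Convert to CNF:
  S -> T0 A | T0 C | T1 T0 | a | b
  A -> a
  B -> T0 A | T0 C | T1 T0 | a | b
  C -> T0 A | T0 T1
  T0 -> a
  T1 -> b

CYK fill — only the sub-triangle for w[1..2]:
  [1..1]={A,B,S,T0}  "a"  orig:{A,B,S}
  [2..2]={B,S,T1}  "b"  orig:{B,S}
  [1..2]={C}  "ab"

Original NTs in T[1,2] deriving "ab": ["C"]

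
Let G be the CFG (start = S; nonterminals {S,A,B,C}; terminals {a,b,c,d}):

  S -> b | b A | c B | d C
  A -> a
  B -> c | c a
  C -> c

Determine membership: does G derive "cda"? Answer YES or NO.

Convert to CNF:
  S -> T0 B | T2 A | T3 C | b
  A -> a
  B -> T0 T1 | c
  C -> c
  T0 -> c
  T1 -> a
  T2 -> b
  T3 -> d

CYK fill:
  cell(0,0) c: {B,C,T0}  orig:{B,C}
  cell(1,1) d: {T3}  orig:{}
  cell(2,2) a: {A,T1}  orig:{A}
  cell(0,1) cd: ∅
  cell(1,2) da: ∅
  cell(0,2) cda: ∅

S ∉ T[0,2] ⇒ NO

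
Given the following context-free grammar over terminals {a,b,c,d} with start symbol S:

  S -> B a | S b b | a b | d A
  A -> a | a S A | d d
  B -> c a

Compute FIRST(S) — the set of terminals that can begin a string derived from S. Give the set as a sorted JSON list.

Compute FIRST by fixpoint:
pass 1:
  A via A→a: +{a}
  A via A→d d: +{d}
  B via B→c a: +{c}
  S via S→B a: +{c}
  S via S→a b: +{a}
  S via S→d A: +{d}
  S: {a,c,d}  A: {a,d}  B: {c}
pass 2: (no change)
  S: {a,c,d}  A: {a,d}  B: {c}

FIRST(S) = ["a", "c", "d"]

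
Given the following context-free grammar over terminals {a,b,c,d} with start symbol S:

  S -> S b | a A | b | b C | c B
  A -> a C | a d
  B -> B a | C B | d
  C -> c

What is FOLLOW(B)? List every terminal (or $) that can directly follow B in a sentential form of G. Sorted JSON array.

Compute FIRST by fixpoint:
round 1:
  A via A→a C: +{a}
  B via B→d: +{d}
  C via C→c: +{c}
  S via S→a A: +{a}
  S via S→b: +{b}
  S via S→c B: +{c}
  FIRST(S)={a,b,c}  FIRST(A)={a}  FIRST(B)={d}  FIRST(C)={c}
round 2:
  B via B→C B: +{c}
  FIRST(S)={a,b,c}  FIRST(A)={a}  FIRST(B)={c,d}  FIRST(C)={c}
round 3: — fixpoint
  FIRST(S)={a,b,c}  FIRST(A)={a}  FIRST(B)={c,d}  FIRST(C)={c}

FOLLOW iteration:
seed FOLLOW(S) with $
iter 1:
  B→B a: FOLLOW(B) ⊇ FIRST(a) = {a}; new: +{a}
  B→C B: FOLLOW(C) ⊇ FIRST(B) = {c,d}; new: +{c,d}
  S→S b: FOLLOW(S) ⊇ FIRST(b) = {b}; new: +{b}
  S→a A: FOLLOW(A) ⊇ FOLLOW(S) ⊇ {$,b}; new: +{$,b}
  S→b C: FOLLOW(C) ⊇ FOLLOW(S) ⊇ {$,b}; new: +{$,b}
  S→c B: FOLLOW(B) ⊇ FOLLOW(S) ⊇ {$,b}; new: +{$,b}
  S: {$,b}  A: {$,b}  B: {$,a,b}  C: {$,b,c,d}
iter 2: (no change)
  S: {$,b}  A: {$,b}  B: {$,a,b}  C: {$,b,c,d}

FOLLOW(B) = ["$", "a", "b"]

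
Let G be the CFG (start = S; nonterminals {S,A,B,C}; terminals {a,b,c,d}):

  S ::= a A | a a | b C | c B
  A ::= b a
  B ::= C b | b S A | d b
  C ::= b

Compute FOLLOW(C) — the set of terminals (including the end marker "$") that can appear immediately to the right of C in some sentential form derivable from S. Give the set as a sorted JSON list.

FIRST sets, iterate to fixpoint:
round 1:
  A via A→b a: +{b}
  B via B→b S A: +{b}
  B via B→d b: +{d}
  C via C→b: +{b}
  S via S→a A: +{a}
  S via S→b C: +{b}
  S via S→c B: +{c}
  S: {a,b,c}  A: {b}  B: {b,d}  C: {b}
round 2: done
  S: {a,b,c}  A: {b}  B: {b,d}  C: {b}

Compute FOLLOW by fixpoint:
FOLLOW(S) := {$}
iter 1:
  B→C b: FOLLOW(C) ⊇ FIRST(b) = {b}; new: +{b}
  B→b S A: FOLLOW(S) ⊇ FIRST(A) = {b}; new: +{b}
  S→a A: FOLLOW(A) ⊇ FOLLOW(S) ⊇ {$,b}; new: +{$,b}
  S→b C: FOLLOW(C) ⊇ FOLLOW(S) ⊇ {$,b}; new: +{$}
  S→c B: FOLLOW(B) ⊇ FOLLOW(S) ⊇ {$,b}; new: +{$,b}
  S: {$,b}  A: {$,b}  B: {$,b}  C: {$,b}
iter 2: done
  S: {$,b}  A: {$,b}  B: {$,b}  C: {$,b}

FOLLOW(C) = ["$", "b"]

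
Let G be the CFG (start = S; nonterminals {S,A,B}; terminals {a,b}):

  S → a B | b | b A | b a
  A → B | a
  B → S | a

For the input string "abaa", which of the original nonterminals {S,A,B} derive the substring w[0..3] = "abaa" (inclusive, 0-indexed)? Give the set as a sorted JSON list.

CNF form of G:
  S -> T0 B | T1 A | T1 T0 | b
  A -> T0 B | T1 A | T1 T0 | a | b
  B -> T0 B | T1 A | T1 T0 | a | b
  T0 -> a
  T1 -> b

CYK fill (cells [i..j] with 0 ≤ i ≤ j ≤ 3 only):
  T[0,0] 'a' = {A,B,T0}  orig:{A,B}
  T[1,1] 'b' = {A,B,S,T1}  orig:{A,B,S}
  T[2,2] 'a' = {A,B,T0}  orig:{A,B}
  T[3,3] 'a' = {A,B,T0}  orig:{A,B}
  T[0,1] 'ab' = {A,B,S}
  T[1,2] 'ba' = {A,B,S}
  T[2,3] 'aa' = {A,B,S}
  T[0,2] 'aba' = {A,B,S}
  T[1,3] 'baa' = {A,B,S}
  T[0,3] 'abaa' = {A,B,S}

Original NTs in T[0,3] deriving "abaa": ["A", "B", "S"]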